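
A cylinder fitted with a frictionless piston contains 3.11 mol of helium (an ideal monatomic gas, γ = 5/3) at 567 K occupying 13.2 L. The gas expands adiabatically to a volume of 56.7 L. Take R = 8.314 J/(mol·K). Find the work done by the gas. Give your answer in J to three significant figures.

W ≈ 13700 J

Adiabatic: TV^(γ−1) = const with γ = 5/3.
T₂ = T₁ (V₁/V₂)^(γ−1) = 567 × (13.2/56.7)^0.667 = 567 × 0.3784 = 214.6 K.
W_by = nCᵥ(T₁ − T₂) = (3.11)(12.47)(567 − 214.6) = 13669 J.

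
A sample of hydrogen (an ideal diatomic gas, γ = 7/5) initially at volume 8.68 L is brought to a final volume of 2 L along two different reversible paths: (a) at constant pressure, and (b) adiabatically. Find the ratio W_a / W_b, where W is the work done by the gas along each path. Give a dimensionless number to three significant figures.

W_a / W_b ≈ 0.385

Path (a) isobaric: W = P₁(V₂ − V₁) → W_a/(P₁V₁) = -0.7696.
Path (b) adiabatic: W = P₁V₁(1 − (V₁/V₂)^(γ−1))/(γ−1) → W_b/(P₁V₁) = -1.997.
W_a / W_b = -0.7696 / -1.997 = 0.3853.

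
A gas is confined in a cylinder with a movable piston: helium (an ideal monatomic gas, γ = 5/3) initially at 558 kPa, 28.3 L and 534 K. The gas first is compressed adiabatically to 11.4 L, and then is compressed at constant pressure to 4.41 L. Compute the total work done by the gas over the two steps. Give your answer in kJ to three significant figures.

Step 1 (adiabatic): W = (P₁V₁ − P₂V₂)/(γ−1) = (15791 − 28952)/0.667 = -19741 J.
After step 1: P = 2540 kPa, V = 11.4 L, T = 979 K.
Step 2 (isobaric): W = PΔV = (2540 kPa)(4.41 − 11.4 L) = -17752 J.
W_total = -19741 − 17752 = -37493 J.

W_total ≈ -37.5 kJ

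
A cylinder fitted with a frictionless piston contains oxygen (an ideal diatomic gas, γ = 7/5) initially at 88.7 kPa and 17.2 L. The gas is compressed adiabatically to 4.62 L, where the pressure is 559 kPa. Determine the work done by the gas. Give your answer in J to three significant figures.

W ≈ -2640 J

Adiabatic: W = (P₁V₁ − P₂V₂)/(γ − 1) with γ = 7/5.
P₁V₁ = 1526 J, P₂V₂ = 2583 J.
W = (1526 − 2583) / 0.4 = -2642 J.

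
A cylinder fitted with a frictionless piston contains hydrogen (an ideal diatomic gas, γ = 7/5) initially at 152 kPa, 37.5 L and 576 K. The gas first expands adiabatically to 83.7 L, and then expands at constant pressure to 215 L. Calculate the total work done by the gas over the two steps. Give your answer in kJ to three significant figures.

Step 1 (adiabatic): W = (P₁V₁ − P₂V₂)/(γ−1) = (5700 − 4134)/0.4 = 3914 J.
After step 1: P = 49.39 kPa, V = 83.7 L, T = 417.8 K.
Step 2 (isobaric): W = PΔV = (49.39 kPa)(215 − 83.7 L) = 6485 J.
W_total = 3914 + 6485 = 10400 J.

W_total ≈ 10.4 kJ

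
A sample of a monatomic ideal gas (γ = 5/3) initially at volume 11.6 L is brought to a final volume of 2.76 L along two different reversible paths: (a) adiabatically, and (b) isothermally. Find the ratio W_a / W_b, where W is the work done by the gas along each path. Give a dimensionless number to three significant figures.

W_a / W_b ≈ 1.68

Path (a) adiabatic: W = P₁V₁(1 − (V₁/V₂)^(γ−1))/(γ−1) → W_a/(P₁V₁) = -2.407.
Path (b) isothermal: W = P₁V₁ ln(V₂/V₁) → W_b/(P₁V₁) = -1.436.
W_a / W_b = -2.407 / -1.436 = 1.676.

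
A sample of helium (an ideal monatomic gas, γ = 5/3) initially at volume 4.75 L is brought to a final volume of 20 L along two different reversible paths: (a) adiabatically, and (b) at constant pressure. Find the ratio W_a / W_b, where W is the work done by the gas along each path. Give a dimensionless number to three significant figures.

W_a / W_b ≈ 0.288

Path (a) adiabatic: W = P₁V₁(1 − (V₁/V₂)^(γ−1))/(γ−1) → W_a/(P₁V₁) = 0.9247.
Path (b) isobaric: W = P₁(V₂ − V₁) → W_b/(P₁V₁) = 3.211.
W_a / W_b = 0.9247 / 3.211 = 0.288.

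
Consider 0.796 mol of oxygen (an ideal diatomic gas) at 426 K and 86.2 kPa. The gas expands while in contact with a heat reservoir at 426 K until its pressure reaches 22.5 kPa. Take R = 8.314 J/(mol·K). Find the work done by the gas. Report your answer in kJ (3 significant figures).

Isothermal process: W = nRT ln(V₂/V₁) = nRT ln(P₁/P₂).
W = (0.796)(8.314)(426) × ln(86.2/22.5)
  = 2819 × ln(3.831) = 2819 × 1.343
W_by_gas = 3787 J.

W ≈ 3.79 kJ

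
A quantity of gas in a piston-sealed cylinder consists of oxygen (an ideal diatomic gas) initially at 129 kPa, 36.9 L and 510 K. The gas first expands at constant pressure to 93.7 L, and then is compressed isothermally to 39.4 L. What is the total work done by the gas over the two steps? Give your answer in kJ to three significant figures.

Step 1 (isobaric): W = PΔV = (129 kPa)(93.7 − 36.9 L) = 7327 J.
After step 1: P = 129 kPa, V = 93.7 L, T = 1295 K.
Step 2 (isothermal): W = P₁V₁ ln(V₂/V₁) = (12087) ln(39.4/93.7) = -10472 J.
W_total = 7327 − 10472 = -3144 J.

W_total ≈ -3.14 kJ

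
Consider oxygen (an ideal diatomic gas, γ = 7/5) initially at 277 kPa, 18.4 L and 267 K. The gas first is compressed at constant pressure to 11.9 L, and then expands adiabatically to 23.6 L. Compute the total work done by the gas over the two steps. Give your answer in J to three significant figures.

Step 1 (isobaric): W = PΔV = (277 kPa)(11.9 − 18.4 L) = -1800 J.
After step 1: P = 277 kPa, V = 11.9 L, T = 172.7 K.
Step 2 (adiabatic): W = (P₁V₁ − P₂V₂)/(γ−1) = (3296 − 2507)/0.4 = 1974 J.
W_total = -1800 + 1974 = 173.8 J.

W_total ≈ 174 J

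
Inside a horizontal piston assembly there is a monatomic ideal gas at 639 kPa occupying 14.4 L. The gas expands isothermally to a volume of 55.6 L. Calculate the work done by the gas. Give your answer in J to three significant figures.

W ≈ 12400 J

Isothermal: W = nRT ln(V₂/V₁) = P₁V₁ ln(V₂/V₁).
P₁V₁ = (639 kPa)(14.4 L) = 9202 J.
W = 9202 × ln(55.6/14.4) = 9202 × 1.351
W_by_gas = 12431 J.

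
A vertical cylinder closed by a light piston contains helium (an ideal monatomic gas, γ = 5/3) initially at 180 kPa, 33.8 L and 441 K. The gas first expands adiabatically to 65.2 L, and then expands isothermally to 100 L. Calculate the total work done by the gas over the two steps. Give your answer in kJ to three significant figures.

W_total ≈ 4.92 kJ

Step 1 (adiabatic): W = (P₁V₁ − P₂V₂)/(γ−1) = (6084 − 3926)/0.667 = 3237 J.
After step 1: P = 60.22 kPa, V = 65.2 L, T = 284.6 K.
Step 2 (isothermal): W = P₁V₁ ln(V₂/V₁) = (3926) ln(100/65.2) = 1679 J.
W_total = 3237 + 1679 = 4916 J.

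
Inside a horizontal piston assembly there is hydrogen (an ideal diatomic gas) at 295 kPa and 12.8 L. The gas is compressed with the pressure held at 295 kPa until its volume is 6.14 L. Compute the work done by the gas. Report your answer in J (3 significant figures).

W ≈ -1960 J

Isobaric: W = P ΔV.
W = (295 kPa)(6.14 − 12.8 L) = (295)(-6.66) = -1965 J.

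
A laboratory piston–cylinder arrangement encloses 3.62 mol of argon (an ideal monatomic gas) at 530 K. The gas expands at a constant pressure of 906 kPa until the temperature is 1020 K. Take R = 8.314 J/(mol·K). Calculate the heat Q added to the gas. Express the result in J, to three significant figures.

Q ≈ 36900 J

Isobaric: W = nRΔT = (3.62)(8.314)(490) = 14747 J.
ΔU = nCᵥΔT with Cᵥ = 3R/2: ΔU = (3.62)(12.47)(490) = 22121 J.
Q = ΔU + W = 22121 + 14747 = 36868 J.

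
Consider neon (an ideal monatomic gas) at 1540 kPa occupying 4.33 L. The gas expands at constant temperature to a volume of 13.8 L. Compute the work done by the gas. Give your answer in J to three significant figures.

Isothermal: W = nRT ln(V₂/V₁) = P₁V₁ ln(V₂/V₁).
P₁V₁ = (1540 kPa)(4.33 L) = 6668 J.
W = 6668 × ln(13.8/4.33) = 6668 × 1.159
W_by_gas = 7729 J.

W ≈ 7730 J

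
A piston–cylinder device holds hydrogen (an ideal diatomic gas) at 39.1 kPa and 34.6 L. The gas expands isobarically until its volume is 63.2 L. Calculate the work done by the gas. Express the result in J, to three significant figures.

Isobaric: W = P ΔV.
W = (39.1 kPa)(63.2 − 34.6 L) = (39.1)(28.6) = 1118 J.

W ≈ 1120 J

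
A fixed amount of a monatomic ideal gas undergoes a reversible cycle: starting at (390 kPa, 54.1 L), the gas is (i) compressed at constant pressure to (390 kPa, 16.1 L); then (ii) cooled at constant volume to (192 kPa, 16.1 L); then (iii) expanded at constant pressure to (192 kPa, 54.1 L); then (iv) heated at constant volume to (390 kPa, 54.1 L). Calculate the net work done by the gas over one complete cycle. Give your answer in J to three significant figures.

W_net ≈ -7520 J

Constant-volume legs do no work.
W(i) = (390)(16.1 − 54.1) = -14820 J; W(iii) = (192)(54.1 − 16.1) = 7296 J.
W_net = -14820 + 7296 = -7524 J (the counter-clockwise enclosed area).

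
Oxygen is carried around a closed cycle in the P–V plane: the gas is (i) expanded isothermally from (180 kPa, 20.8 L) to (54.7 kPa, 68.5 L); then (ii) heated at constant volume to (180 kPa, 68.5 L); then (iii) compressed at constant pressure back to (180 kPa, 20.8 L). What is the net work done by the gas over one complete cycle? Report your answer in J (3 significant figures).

Leg (i): W = PᵢVᵢ ln(V_f/Vᵢ) = (3744) ln(68.5/20.8) = 4462 J.
Leg (ii): W = 0.
Leg (iii): W = PΔV = (180)(20.8 − 68.5) = -8586 J.
W_net = 4462 − 8586 = -4124 J.

W_net ≈ -4120 J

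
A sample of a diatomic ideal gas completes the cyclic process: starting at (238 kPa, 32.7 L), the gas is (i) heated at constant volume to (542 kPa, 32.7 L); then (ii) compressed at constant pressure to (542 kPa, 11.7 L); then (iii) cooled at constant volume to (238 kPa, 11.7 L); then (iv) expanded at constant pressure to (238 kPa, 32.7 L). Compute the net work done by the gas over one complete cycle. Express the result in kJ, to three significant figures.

Constant-volume legs do no work.
W(ii) = (542)(11.7 − 32.7) = -11382 J; W(iv) = (238)(32.7 − 11.7) = 4998 J.
W_net = -11382 + 4998 = -6384 J (the counter-clockwise enclosed area).

W_net ≈ -6.38 kJ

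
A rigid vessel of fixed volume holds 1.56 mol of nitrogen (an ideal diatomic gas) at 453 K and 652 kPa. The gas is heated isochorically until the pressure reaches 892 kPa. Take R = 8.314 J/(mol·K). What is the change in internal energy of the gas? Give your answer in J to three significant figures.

Constant volume ⇒ W = 0, so Q = ΔU = nCᵥΔT with Cᵥ = 5R/2 = 20.79 J/(mol·K).
At constant V, T₂/T₁ = P₂/P₁ ⇒ ΔT = T₁(P₂/P₁ − 1) = 453·(892/652 − 1) = 166.7 K.
ΔU = (1.56)(20.79)(166.7) = 5407 J.

ΔU ≈ 5410 J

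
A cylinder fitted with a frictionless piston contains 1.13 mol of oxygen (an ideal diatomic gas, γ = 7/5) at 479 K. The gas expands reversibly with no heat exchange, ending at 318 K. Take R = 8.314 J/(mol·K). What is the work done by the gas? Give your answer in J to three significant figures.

W ≈ 3780 J

Adiabatic ⇒ Q = 0, so W_by = −ΔU = nCᵥ(T₁ − T₂).
Cᵥ = 5R/2 = 20.79 J/(mol·K).
W = (1.13)(20.79)(479 − 318) = 3781 J.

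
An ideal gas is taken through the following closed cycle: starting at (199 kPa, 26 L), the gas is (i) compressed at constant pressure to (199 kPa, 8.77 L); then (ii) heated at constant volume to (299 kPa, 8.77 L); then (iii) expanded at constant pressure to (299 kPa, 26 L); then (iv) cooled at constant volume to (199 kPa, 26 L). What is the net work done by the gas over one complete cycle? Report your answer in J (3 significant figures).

Constant-volume legs do no work.
W(i) = (199)(8.77 − 26) = -3429 J; W(iii) = (299)(26 − 8.77) = 5152 J.
W_net = -3429 + 5152 = 1723 J (the clockwise enclosed area).

W_net ≈ 1720 J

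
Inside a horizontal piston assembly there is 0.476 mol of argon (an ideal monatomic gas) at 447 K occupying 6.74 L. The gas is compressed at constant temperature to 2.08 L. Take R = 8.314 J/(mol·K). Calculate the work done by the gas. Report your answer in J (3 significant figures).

Isothermal: W = nRT ln(V₂/V₁).
W = (0.476)(8.314)(447) × ln(2.08/6.74)
  = 1769 × -1.176
W_by_gas = -2080 J.

W ≈ -2080 J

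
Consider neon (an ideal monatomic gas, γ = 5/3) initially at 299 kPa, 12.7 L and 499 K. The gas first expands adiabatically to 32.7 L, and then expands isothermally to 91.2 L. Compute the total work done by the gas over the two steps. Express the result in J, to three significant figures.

W_total ≈ 4740 J

Step 1 (adiabatic): W = (P₁V₁ − P₂V₂)/(γ−1) = (3797 − 2021)/0.667 = 2664 J.
After step 1: P = 61.82 kPa, V = 32.7 L, T = 265.6 K.
Step 2 (isothermal): W = P₁V₁ ln(V₂/V₁) = (2021) ln(91.2/32.7) = 2073 J.
W_total = 2664 + 2073 = 4737 J.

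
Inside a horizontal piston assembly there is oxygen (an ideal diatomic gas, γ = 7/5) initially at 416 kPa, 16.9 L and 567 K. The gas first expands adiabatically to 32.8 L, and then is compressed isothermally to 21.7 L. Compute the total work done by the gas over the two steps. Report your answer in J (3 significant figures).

W_total ≈ 1870 J

Step 1 (adiabatic): W = (P₁V₁ − P₂V₂)/(γ−1) = (7030 − 5392)/0.4 = 4095 J.
After step 1: P = 164.4 kPa, V = 32.8 L, T = 434.9 K.
Step 2 (isothermal): W = P₁V₁ ln(V₂/V₁) = (5392) ln(21.7/32.8) = -2228 J.
W_total = 4095 − 2228 = 1867 J.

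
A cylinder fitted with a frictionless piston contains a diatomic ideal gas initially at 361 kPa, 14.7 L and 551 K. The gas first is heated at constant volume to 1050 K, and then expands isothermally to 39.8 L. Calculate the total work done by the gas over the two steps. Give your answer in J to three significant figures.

W_total ≈ 10100 J

Step 1 (isochoric): W = 0 (constant volume).
After step 1: P = 687.9 kPa (V unchanged).
Step 2 (isothermal): W = P₁V₁ ln(V₂/V₁) = (10113) ln(39.8/14.7) = 10072 J.
W_total = 0 + 10072 = 10072 J.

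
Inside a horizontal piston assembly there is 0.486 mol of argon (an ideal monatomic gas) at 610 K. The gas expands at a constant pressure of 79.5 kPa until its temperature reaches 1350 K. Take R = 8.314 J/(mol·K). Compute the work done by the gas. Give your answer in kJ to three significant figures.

W ≈ 2.99 kJ

Isobaric: W = P ΔV = nR ΔT.
W = (0.486)(8.314)(1350 − 610) = 2990 J.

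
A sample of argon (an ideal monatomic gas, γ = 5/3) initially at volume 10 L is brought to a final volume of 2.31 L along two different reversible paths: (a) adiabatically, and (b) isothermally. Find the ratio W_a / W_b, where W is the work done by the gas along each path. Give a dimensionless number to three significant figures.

W_a / W_b ≈ 1.70

Path (a) adiabatic: W = P₁V₁(1 − (V₁/V₂)^(γ−1))/(γ−1) → W_a/(P₁V₁) = -2.484.
Path (b) isothermal: W = P₁V₁ ln(V₂/V₁) → W_b/(P₁V₁) = -1.465.
W_a / W_b = -2.484 / -1.465 = 1.695.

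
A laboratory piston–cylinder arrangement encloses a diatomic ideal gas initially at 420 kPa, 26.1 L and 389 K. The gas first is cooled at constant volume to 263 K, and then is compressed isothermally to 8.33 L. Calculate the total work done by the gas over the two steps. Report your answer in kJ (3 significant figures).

Step 1 (isochoric): W = 0 (constant volume).
After step 1: P = 284 kPa (V unchanged).
Step 2 (isothermal): W = P₁V₁ ln(V₂/V₁) = (7411) ln(8.33/26.1) = -8464 J.
W_total = 0 − 8464 = -8464 J.

W_total ≈ -8.46 kJ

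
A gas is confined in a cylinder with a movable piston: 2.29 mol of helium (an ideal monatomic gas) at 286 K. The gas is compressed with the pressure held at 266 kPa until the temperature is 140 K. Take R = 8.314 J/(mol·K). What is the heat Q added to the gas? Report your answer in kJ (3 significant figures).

Q ≈ -6.95 kJ

Isobaric: W = nRΔT = (2.29)(8.314)(-146) = -2780 J.
ΔU = nCᵥΔT with Cᵥ = 3R/2: ΔU = (2.29)(12.47)(-146) = -4170 J.
Q = ΔU + W = -4170 − 2780 = -6949 J.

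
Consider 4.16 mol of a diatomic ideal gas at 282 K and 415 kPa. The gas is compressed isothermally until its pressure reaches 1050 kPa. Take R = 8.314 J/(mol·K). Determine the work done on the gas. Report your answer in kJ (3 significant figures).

Isothermal process: W = nRT ln(V₂/V₁) = nRT ln(P₁/P₂).
W = (4.16)(8.314)(282) × ln(415/1050)
  = 9753 × ln(0.3952) = 9753 × -0.9283
W_by_gas = -9054 J; work on gas = −W_by = 9054 J.

W ≈ 9.05 kJ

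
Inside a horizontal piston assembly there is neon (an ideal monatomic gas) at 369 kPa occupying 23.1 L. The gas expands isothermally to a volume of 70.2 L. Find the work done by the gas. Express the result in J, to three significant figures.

Isothermal: W = nRT ln(V₂/V₁) = P₁V₁ ln(V₂/V₁).
P₁V₁ = (369 kPa)(23.1 L) = 8524 J.
W = 8524 × ln(70.2/23.1) = 8524 × 1.112
W_by_gas = 9474 J.

W ≈ 9470 J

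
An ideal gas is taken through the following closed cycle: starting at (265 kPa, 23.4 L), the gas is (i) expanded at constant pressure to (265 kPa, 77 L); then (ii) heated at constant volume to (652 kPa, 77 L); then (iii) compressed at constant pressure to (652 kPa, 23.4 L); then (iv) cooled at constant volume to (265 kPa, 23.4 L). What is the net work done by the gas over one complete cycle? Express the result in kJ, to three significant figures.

Constant-volume legs do no work.
W(i) = (265)(77 − 23.4) = 14204 J; W(iii) = (652)(23.4 − 77) = -34947 J.
W_net = 14204 − 34947 = -20743 J (the counter-clockwise enclosed area).

W_net ≈ -20.7 kJ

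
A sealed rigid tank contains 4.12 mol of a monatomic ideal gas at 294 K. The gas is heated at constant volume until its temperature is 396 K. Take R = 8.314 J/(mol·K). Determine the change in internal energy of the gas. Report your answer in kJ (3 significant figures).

ΔU ≈ 5.24 kJ

Constant volume ⇒ W = 0, so Q = ΔU = nCᵥΔT with Cᵥ = 3R/2 = 12.47 J/(mol·K).
ΔU = (4.12)(12.47)(396 − 294) = 5241 J.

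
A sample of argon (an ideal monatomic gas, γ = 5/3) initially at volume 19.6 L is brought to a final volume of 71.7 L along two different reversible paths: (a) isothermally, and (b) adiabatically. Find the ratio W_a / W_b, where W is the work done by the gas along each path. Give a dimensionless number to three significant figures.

W_a / W_b ≈ 1.49

Path (a) isothermal: W = P₁V₁ ln(V₂/V₁) → W_a/(P₁V₁) = 1.297.
Path (b) adiabatic: W = P₁V₁(1 − (V₁/V₂)^(γ−1))/(γ−1) → W_b/(P₁V₁) = 0.8682.
W_a / W_b = 1.297 / 0.8682 = 1.494.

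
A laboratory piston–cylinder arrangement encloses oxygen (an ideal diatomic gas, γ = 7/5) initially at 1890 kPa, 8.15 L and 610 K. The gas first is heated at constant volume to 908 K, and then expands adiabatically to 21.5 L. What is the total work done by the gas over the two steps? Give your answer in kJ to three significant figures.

W_total ≈ 18.4 kJ

Step 1 (isochoric): W = 0 (constant volume).
After step 1: P = 2813 kPa (V unchanged).
Step 2 (adiabatic): W = (P₁V₁ − P₂V₂)/(γ−1) = (22928 − 15555)/0.4 = 18434 J.
W_total = 0 + 18434 = 18434 J.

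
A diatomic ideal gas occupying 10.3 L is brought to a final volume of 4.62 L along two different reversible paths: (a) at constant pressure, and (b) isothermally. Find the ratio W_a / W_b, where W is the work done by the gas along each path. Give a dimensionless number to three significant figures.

Path (a) isobaric: W = P₁(V₂ − V₁) → W_a/(P₁V₁) = -0.5515.
Path (b) isothermal: W = P₁V₁ ln(V₂/V₁) → W_b/(P₁V₁) = -0.8017.
W_a / W_b = -0.5515 / -0.8017 = 0.6878.

W_a / W_b ≈ 0.688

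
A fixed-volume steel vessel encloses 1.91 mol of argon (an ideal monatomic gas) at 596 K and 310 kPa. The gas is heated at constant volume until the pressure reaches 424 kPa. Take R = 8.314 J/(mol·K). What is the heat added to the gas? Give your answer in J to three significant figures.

Constant volume ⇒ W = 0, so Q = ΔU = nCᵥΔT with Cᵥ = 3R/2 = 12.47 J/(mol·K).
At constant V, T₂/T₁ = P₂/P₁ ⇒ ΔT = T₁(P₂/P₁ − 1) = 596·(424/310 − 1) = 219.2 K.
ΔU = (1.91)(12.47)(219.2) = 5221 J.

Q ≈ 5220 J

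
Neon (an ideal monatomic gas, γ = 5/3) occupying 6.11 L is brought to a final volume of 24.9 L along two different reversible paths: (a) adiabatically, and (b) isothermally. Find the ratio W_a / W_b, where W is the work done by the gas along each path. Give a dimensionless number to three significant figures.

Path (a) adiabatic: W = P₁V₁(1 − (V₁/V₂)^(γ−1))/(γ−1) → W_a/(P₁V₁) = 0.9121.
Path (b) isothermal: W = P₁V₁ ln(V₂/V₁) → W_b/(P₁V₁) = 1.405.
W_a / W_b = 0.9121 / 1.405 = 0.6492.

W_a / W_b ≈ 0.649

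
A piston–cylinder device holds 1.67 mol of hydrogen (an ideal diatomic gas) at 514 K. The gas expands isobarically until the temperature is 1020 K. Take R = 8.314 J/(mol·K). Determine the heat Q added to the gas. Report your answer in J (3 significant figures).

Isobaric: W = nRΔT = (1.67)(8.314)(506) = 7025 J.
ΔU = nCᵥΔT with Cᵥ = 5R/2: ΔU = (1.67)(20.79)(506) = 17564 J.
Q = ΔU + W = 17564 + 7025 = 24589 J.

Q ≈ 24600 J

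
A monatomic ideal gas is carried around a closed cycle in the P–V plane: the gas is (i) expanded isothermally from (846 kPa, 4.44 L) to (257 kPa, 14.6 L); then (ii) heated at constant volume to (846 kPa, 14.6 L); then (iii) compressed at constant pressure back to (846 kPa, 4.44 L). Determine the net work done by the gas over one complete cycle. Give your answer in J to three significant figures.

Leg (i): W = PᵢVᵢ ln(V_f/Vᵢ) = (3756) ln(14.6/4.44) = 4471 J.
Leg (ii): W = 0.
Leg (iii): W = PΔV = (846)(4.44 − 14.6) = -8595 J.
W_net = 4471 − 8595 = -4124 J.

W_net ≈ -4120 J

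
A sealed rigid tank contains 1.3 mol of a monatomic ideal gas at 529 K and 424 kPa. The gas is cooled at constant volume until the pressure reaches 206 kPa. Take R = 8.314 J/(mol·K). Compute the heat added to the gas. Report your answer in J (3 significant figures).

Constant volume ⇒ W = 0, so Q = ΔU = nCᵥΔT with Cᵥ = 3R/2 = 12.47 J/(mol·K).
At constant V, T₂/T₁ = P₂/P₁ ⇒ ΔT = T₁(P₂/P₁ − 1) = 529·(206/424 − 1) = -272 K.
ΔU = (1.3)(12.47)(-272) = -4410 J.

Q ≈ -4410 J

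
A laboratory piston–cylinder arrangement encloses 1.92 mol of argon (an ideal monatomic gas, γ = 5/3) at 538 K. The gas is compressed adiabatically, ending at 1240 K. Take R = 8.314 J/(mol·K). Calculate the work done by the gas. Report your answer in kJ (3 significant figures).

W ≈ -16.8 kJ

Adiabatic ⇒ Q = 0, so W_by = −ΔU = nCᵥ(T₁ − T₂).
Cᵥ = 3R/2 = 12.47 J/(mol·K).
W = (1.92)(12.47)(538 − 1240) = -16809 J.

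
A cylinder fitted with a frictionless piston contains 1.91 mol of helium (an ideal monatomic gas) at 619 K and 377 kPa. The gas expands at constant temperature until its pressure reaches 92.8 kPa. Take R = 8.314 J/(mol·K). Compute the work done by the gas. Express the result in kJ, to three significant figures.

W ≈ 13.8 kJ

Isothermal process: W = nRT ln(V₂/V₁) = nRT ln(P₁/P₂).
W = (1.91)(8.314)(619) × ln(377/92.8)
  = 9830 × ln(4.062) = 9830 × 1.402
W_by_gas = 13779 J.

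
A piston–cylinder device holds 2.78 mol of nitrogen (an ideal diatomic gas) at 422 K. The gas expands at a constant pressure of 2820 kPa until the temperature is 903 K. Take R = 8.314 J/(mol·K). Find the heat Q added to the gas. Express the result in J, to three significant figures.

Q ≈ 38900 J

Isobaric: W = nRΔT = (2.78)(8.314)(481) = 11117 J.
ΔU = nCᵥΔT with Cᵥ = 5R/2: ΔU = (2.78)(20.79)(481) = 27793 J.
Q = ΔU + W = 27793 + 11117 = 38911 J.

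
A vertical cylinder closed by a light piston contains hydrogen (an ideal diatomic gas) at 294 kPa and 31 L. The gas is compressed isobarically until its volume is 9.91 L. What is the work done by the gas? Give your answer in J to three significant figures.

W ≈ -6200 J

Isobaric: W = P ΔV.
W = (294 kPa)(9.91 − 31 L) = (294)(-21.09) = -6200 J.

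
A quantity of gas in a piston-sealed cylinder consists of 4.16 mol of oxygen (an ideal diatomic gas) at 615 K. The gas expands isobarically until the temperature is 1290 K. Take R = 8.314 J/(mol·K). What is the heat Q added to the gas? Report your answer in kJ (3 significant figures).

Q ≈ 81.7 kJ

Isobaric: W = nRΔT = (4.16)(8.314)(675) = 23346 J.
ΔU = nCᵥΔT with Cᵥ = 5R/2: ΔU = (4.16)(20.79)(675) = 58364 J.
Q = ΔU + W = 58364 + 23346 = 81710 J.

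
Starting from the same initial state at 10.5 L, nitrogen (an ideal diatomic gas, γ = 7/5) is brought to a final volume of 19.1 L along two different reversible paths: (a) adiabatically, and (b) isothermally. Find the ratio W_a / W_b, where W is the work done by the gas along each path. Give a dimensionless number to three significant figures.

Path (a) adiabatic: W = P₁V₁(1 − (V₁/V₂)^(γ−1))/(γ−1) → W_a/(P₁V₁) = 0.5321.
Path (b) isothermal: W = P₁V₁ ln(V₂/V₁) → W_b/(P₁V₁) = 0.5983.
W_a / W_b = 0.5321 / 0.5983 = 0.8893.

W_a / W_b ≈ 0.889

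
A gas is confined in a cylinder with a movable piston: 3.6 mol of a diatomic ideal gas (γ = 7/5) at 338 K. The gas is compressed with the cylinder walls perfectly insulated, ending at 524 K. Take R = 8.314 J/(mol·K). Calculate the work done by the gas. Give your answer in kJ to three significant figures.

Adiabatic ⇒ Q = 0, so W_by = −ΔU = nCᵥ(T₁ − T₂).
Cᵥ = 5R/2 = 20.79 J/(mol·K).
W = (3.6)(20.79)(338 − 524) = -13918 J.

W ≈ -13.9 kJ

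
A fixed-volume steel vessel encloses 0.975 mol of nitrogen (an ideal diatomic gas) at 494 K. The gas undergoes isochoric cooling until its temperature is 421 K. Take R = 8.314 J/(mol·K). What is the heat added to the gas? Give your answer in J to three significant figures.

Q ≈ -1480 J

Constant volume ⇒ W = 0, so Q = ΔU = nCᵥΔT with Cᵥ = 5R/2 = 20.79 J/(mol·K).
ΔU = (0.975)(20.79)(421 − 494) = -1479 J.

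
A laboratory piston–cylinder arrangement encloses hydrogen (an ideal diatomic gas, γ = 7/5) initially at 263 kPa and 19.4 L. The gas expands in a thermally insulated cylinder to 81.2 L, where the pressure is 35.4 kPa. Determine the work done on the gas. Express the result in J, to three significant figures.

Adiabatic: W = (P₁V₁ − P₂V₂)/(γ − 1) with γ = 7/5.
P₁V₁ = 5102 J, P₂V₂ = 2874 J.
W = (5102 − 2874) / 0.4 = 5569 J.
Work on gas = −W_by = -5569 J.

W ≈ -5570 J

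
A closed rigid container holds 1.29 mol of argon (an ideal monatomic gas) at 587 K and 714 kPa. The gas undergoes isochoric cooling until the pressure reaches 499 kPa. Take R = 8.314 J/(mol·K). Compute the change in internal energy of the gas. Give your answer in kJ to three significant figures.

ΔU ≈ -2.84 kJ

Constant volume ⇒ W = 0, so Q = ΔU = nCᵥΔT with Cᵥ = 3R/2 = 12.47 J/(mol·K).
At constant V, T₂/T₁ = P₂/P₁ ⇒ ΔT = T₁(P₂/P₁ − 1) = 587·(499/714 − 1) = -176.8 K.
ΔU = (1.29)(12.47)(-176.8) = -2844 J.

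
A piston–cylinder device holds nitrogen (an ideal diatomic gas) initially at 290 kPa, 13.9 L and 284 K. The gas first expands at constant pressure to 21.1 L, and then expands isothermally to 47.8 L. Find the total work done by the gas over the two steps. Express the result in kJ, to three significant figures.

Step 1 (isobaric): W = PΔV = (290 kPa)(21.1 − 13.9 L) = 2088 J.
After step 1: P = 290 kPa, V = 21.1 L, T = 431.1 K.
Step 2 (isothermal): W = P₁V₁ ln(V₂/V₁) = (6119) ln(47.8/21.1) = 5004 J.
W_total = 2088 + 5004 = 7092 J.

W_total ≈ 7.09 kJ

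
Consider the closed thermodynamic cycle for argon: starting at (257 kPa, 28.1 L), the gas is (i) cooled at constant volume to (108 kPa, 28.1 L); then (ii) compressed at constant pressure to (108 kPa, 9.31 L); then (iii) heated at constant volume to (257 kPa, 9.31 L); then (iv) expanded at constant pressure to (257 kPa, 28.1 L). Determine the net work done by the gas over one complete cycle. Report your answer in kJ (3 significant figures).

Constant-volume legs do no work.
W(ii) = (108)(9.31 − 28.1) = -2029 J; W(iv) = (257)(28.1 − 9.31) = 4829 J.
W_net = -2029 + 4829 = 2800 J (the clockwise enclosed area).

W_net ≈ 2.80 kJ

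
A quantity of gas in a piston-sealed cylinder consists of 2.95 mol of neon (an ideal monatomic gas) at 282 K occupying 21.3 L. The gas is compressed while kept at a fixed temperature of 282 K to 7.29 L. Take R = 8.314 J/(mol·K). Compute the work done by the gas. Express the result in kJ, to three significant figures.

W ≈ -7.42 kJ

Isothermal: W = nRT ln(V₂/V₁).
W = (2.95)(8.314)(282) × ln(7.29/21.3)
  = 6916 × -1.072
W_by_gas = -7416 J.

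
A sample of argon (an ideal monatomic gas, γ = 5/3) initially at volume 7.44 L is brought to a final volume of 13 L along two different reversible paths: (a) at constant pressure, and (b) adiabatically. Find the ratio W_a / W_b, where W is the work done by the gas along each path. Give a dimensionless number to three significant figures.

W_a / W_b ≈ 1.60

Path (a) isobaric: W = P₁(V₂ − V₁) → W_a/(P₁V₁) = 0.7473.
Path (b) adiabatic: W = P₁V₁(1 − (V₁/V₂)^(γ−1))/(γ−1) → W_b/(P₁V₁) = 0.466.
W_a / W_b = 0.7473 / 0.466 = 1.604.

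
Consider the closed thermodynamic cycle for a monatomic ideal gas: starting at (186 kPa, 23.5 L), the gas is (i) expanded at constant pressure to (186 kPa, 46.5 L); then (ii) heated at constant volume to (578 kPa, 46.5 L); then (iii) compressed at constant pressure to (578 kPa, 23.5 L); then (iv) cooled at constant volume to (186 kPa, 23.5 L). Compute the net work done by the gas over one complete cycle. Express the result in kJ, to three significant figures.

Constant-volume legs do no work.
W(i) = (186)(46.5 − 23.5) = 4278 J; W(iii) = (578)(23.5 − 46.5) = -13294 J.
W_net = 4278 − 13294 = -9016 J (the counter-clockwise enclosed area).

W_net ≈ -9.02 kJ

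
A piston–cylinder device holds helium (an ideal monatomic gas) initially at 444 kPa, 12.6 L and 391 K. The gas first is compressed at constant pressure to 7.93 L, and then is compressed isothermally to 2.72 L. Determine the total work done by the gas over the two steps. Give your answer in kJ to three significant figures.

W_total ≈ -5.84 kJ

Step 1 (isobaric): W = PΔV = (444 kPa)(7.93 − 12.6 L) = -2073 J.
After step 1: P = 444 kPa, V = 7.93 L, T = 246.1 K.
Step 2 (isothermal): W = P₁V₁ ln(V₂/V₁) = (3521) ln(2.72/7.93) = -3767 J.
W_total = -2073 − 3767 = -5841 J.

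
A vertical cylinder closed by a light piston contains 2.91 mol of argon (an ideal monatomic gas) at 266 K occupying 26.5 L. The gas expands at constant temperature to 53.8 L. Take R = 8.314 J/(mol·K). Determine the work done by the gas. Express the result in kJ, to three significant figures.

W ≈ 4.56 kJ

Isothermal: W = nRT ln(V₂/V₁).
W = (2.91)(8.314)(266) × ln(53.8/26.5)
  = 6436 × 0.7081
W_by_gas = 4557 J.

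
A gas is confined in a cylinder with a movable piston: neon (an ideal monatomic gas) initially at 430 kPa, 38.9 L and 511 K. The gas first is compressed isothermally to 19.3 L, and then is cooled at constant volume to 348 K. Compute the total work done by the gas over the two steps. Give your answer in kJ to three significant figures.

W_total ≈ -11.7 kJ

Step 1 (isothermal): W = P₁V₁ ln(V₂/V₁) = (16727) ln(19.3/38.9) = -11724 J.
Step 2 (isochoric): W = 0 (constant volume).
W_total = -11724 + 0 = -11724 J.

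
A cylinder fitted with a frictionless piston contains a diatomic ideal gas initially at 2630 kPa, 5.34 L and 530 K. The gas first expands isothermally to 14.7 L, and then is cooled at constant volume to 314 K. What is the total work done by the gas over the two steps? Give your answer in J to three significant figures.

Step 1 (isothermal): W = P₁V₁ ln(V₂/V₁) = (14044) ln(14.7/5.34) = 14221 J.
Step 2 (isochoric): W = 0 (constant volume).
W_total = 14221 + 0 = 14221 J.

W_total ≈ 14200 J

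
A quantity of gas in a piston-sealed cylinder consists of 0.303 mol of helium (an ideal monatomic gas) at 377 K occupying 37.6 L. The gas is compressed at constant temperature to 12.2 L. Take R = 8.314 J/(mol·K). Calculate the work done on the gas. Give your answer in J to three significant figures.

W ≈ 1070 J

Isothermal: W = nRT ln(V₂/V₁).
W = (0.303)(8.314)(377) × ln(12.2/37.6)
  = 949.7 × -1.126
W_by_gas = -1069 J; work on gas = −W_by = 1069 J.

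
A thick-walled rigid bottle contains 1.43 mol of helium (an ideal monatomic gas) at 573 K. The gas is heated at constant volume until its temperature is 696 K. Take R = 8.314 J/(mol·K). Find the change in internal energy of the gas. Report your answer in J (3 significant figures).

ΔU ≈ 2190 J

Constant volume ⇒ W = 0, so Q = ΔU = nCᵥΔT with Cᵥ = 3R/2 = 12.47 J/(mol·K).
ΔU = (1.43)(12.47)(696 − 573) = 2194 J.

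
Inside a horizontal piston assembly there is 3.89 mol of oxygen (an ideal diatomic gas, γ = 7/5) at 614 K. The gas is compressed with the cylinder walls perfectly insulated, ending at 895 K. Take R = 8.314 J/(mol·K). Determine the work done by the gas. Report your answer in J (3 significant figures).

Adiabatic ⇒ Q = 0, so W_by = −ΔU = nCᵥ(T₁ − T₂).
Cᵥ = 5R/2 = 20.79 J/(mol·K).
W = (3.89)(20.79)(614 − 895) = -22720 J.

W ≈ -22700 J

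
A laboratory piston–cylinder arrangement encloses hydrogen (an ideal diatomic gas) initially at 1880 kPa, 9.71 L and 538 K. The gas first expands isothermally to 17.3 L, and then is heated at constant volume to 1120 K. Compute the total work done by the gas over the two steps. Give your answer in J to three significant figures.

W_total ≈ 10500 J

Step 1 (isothermal): W = P₁V₁ ln(V₂/V₁) = (18255) ln(17.3/9.71) = 10543 J.
Step 2 (isochoric): W = 0 (constant volume).
W_total = 10543 + 0 = 10543 J.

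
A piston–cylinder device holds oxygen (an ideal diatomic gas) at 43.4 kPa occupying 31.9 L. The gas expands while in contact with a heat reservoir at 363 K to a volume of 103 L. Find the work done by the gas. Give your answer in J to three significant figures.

W ≈ 1620 J

Isothermal: W = nRT ln(V₂/V₁) = P₁V₁ ln(V₂/V₁).
P₁V₁ = (43.4 kPa)(31.9 L) = 1384 J.
W = 1384 × ln(103/31.9) = 1384 × 1.172
W_by_gas = 1623 J.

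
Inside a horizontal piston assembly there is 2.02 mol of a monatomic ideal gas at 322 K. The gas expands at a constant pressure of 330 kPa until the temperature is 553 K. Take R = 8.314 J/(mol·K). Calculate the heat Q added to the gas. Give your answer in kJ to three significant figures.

Q ≈ 9.70 kJ

Isobaric: W = nRΔT = (2.02)(8.314)(231) = 3879 J.
ΔU = nCᵥΔT with Cᵥ = 3R/2: ΔU = (2.02)(12.47)(231) = 5819 J.
Q = ΔU + W = 5819 + 3879 = 9699 J.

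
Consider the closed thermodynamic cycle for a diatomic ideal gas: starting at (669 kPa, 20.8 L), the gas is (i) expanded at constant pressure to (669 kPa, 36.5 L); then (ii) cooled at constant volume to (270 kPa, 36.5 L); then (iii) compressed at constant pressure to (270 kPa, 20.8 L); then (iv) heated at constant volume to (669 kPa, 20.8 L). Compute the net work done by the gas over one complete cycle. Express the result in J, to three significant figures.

W_net ≈ 6260 J

Constant-volume legs do no work.
W(i) = (669)(36.5 − 20.8) = 10503 J; W(iii) = (270)(20.8 − 36.5) = -4239 J.
W_net = 10503 − 4239 = 6264 J (the clockwise enclosed area).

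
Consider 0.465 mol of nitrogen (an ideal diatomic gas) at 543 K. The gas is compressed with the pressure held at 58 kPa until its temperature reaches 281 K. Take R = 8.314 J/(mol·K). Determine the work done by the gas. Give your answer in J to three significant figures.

W ≈ -1010 J

Isobaric: W = P ΔV = nR ΔT.
W = (0.465)(8.314)(281 − 543) = -1013 J.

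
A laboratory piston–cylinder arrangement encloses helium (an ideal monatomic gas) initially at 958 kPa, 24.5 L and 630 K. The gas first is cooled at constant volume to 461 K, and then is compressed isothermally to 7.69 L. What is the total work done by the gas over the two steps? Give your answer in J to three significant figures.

Step 1 (isochoric): W = 0 (constant volume).
After step 1: P = 701 kPa (V unchanged).
Step 2 (isothermal): W = P₁V₁ ln(V₂/V₁) = (17175) ln(7.69/24.5) = -19901 J.
W_total = 0 − 19901 = -19901 J.

W_total ≈ -19900 J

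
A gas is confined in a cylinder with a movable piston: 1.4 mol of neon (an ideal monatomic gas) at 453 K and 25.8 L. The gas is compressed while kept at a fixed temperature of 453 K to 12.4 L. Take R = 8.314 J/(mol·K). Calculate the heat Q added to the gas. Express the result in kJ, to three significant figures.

Isothermal ⇒ ΔU = 0, so Q = W = nRT ln(V₂/V₁).
Q = (1.4)(8.314)(453) ln(12.4/25.8) = 5273 × -0.7327 = -3863 J.

Q ≈ -3.86 kJ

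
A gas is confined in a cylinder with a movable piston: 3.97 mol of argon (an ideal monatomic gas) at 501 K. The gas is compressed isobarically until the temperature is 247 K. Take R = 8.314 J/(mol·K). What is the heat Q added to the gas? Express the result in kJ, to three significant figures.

Isobaric: W = nRΔT = (3.97)(8.314)(-254) = -8384 J.
ΔU = nCᵥΔT with Cᵥ = 3R/2: ΔU = (3.97)(12.47)(-254) = -12576 J.
Q = ΔU + W = -12576 − 8384 = -20959 J.

Q ≈ -21.0 kJ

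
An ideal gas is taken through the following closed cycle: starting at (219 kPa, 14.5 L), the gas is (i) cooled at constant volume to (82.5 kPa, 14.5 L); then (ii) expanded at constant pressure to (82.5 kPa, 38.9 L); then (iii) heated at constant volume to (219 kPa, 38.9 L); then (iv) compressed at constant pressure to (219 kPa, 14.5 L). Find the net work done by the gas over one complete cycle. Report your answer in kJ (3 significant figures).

Constant-volume legs do no work.
W(ii) = (82.5)(38.9 − 14.5) = 2013 J; W(iv) = (219)(14.5 − 38.9) = -5344 J.
W_net = 2013 − 5344 = -3331 J (the counter-clockwise enclosed area).

W_net ≈ -3.33 kJ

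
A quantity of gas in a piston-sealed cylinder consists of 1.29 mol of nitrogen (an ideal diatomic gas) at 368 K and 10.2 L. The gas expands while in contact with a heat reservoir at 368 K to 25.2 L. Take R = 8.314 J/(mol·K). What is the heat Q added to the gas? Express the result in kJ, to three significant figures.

Isothermal ⇒ ΔU = 0, so Q = W = nRT ln(V₂/V₁).
Q = (1.29)(8.314)(368) ln(25.2/10.2) = 3947 × 0.9045 = 3570 J.

Q ≈ 3.57 kJ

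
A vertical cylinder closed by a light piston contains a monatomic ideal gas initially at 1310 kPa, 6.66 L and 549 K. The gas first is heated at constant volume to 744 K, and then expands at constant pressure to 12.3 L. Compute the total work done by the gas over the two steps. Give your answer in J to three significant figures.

Step 1 (isochoric): W = 0 (constant volume).
After step 1: P = 1775 kPa (V unchanged).
Step 2 (isobaric): W = PΔV = (1775 kPa)(12.3 − 6.66 L) = 10013 J.
W_total = 0 + 10013 = 10013 J.

W_total ≈ 10000 J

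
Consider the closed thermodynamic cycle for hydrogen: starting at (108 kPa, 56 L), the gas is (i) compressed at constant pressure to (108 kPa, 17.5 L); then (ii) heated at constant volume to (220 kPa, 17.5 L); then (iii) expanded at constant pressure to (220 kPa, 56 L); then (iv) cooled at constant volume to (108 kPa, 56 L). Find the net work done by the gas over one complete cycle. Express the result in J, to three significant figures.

Constant-volume legs do no work.
W(i) = (108)(17.5 − 56) = -4158 J; W(iii) = (220)(56 − 17.5) = 8470 J.
W_net = -4158 + 8470 = 4312 J (the clockwise enclosed area).

W_net ≈ 4310 J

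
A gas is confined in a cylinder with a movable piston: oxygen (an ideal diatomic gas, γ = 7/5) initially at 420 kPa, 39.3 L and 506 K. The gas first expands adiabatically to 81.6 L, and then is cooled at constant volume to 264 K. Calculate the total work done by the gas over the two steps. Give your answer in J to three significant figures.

W_total ≈ 10500 J

Step 1 (adiabatic): W = (P₁V₁ − P₂V₂)/(γ−1) = (16506 − 12323)/0.4 = 10457 J.
Step 2 (isochoric): W = 0 (constant volume).
W_total = 10457 + 0 = 10457 J.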